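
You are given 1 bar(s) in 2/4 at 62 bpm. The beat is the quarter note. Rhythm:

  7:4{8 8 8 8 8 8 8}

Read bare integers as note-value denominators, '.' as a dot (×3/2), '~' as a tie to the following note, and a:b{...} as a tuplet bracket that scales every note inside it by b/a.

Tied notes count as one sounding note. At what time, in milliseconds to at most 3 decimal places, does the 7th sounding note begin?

1. 0.0ms @ 0 + 276.498ms (2/7)
2. 276.498ms @ 2/7 + 276.498ms (2/7)
3. 552.995ms @ 4/7 + 276.498ms (2/7)
4. 829.493ms @ 6/7 + 276.498ms (2/7)
5. 1105.991ms @ 8/7 + 276.498ms (2/7)
6. 1382.488ms @ 10/7 + 276.498ms (2/7)
7. 1658.986ms @ 12/7 + 276.498ms (2/7)

note 7 onset = 12/7b = 1658.986ms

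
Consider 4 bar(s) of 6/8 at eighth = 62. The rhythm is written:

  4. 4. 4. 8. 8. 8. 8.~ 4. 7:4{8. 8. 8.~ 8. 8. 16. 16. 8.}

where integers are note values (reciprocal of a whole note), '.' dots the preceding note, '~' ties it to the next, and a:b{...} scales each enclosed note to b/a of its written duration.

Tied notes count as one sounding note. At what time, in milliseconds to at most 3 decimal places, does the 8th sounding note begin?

note 8 onset = 18b = 17419.355ms

1. 0.0ms @ 0 + 2903.226ms (3)
2. 2903.226ms @ 3 + 2903.226ms (3)
3. 5806.452ms @ 6 + 2903.226ms (3)
4. 8709.677ms @ 9 + 1451.613ms (3/2)
5. 10161.29ms @ 21/2 + 1451.613ms (3/2)
6. 11612.903ms @ 12 + 1451.613ms (3/2)
7. 13064.516ms @ 27/2 + 4354.839ms (9/2)
8. 17419.355ms @ 18 + 829.493ms (6/7)
9. 18248.848ms @ 132/7 + 829.493ms (6/7)
10. 19078.341ms @ 138/7 + 1658.986ms (12/7)
11. 20737.327ms @ 150/7 + 829.493ms (6/7)
12. 21566.82ms @ 156/7 + 414.747ms (3/7)
13. 21981.567ms @ 159/7 + 414.747ms (3/7)
14. 22396.313ms @ 162/7 + 829.493ms (6/7)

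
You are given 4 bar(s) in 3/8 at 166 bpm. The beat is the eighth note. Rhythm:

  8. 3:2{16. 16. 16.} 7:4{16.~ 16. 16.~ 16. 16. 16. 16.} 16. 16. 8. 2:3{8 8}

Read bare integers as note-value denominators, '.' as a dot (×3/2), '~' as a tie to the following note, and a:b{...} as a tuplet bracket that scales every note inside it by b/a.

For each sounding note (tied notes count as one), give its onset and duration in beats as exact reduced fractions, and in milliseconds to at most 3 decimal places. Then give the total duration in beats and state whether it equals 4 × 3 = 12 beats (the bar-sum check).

1) 0.0ms=0b +542.169ms=3/2b
2) 542.169ms=3/2b +180.723ms=1/2b
3) 722.892ms=2b +180.723ms=1/2b
4) 903.614ms=5/2b +180.723ms=1/2b
5) 1084.337ms=3b +309.811ms=6/7b
6) 1394.148ms=27/7b +309.811ms=6/7b
7) 1703.959ms=33/7b +154.905ms=3/7b
8) 1858.864ms=36/7b +154.905ms=3/7b
9) 2013.769ms=39/7b +154.905ms=3/7b
10) 2168.675ms=6b +271.084ms=3/4b
11) 2439.759ms=27/4b +271.084ms=3/4b
12) 2710.843ms=15/2b +542.169ms=3/2b
13) 3253.012ms=9b +542.169ms=3/2b
14) 3795.181ms=21/2b +542.169ms=3/2b
Σ=12b of 12 (166bpm 3/8) — PASS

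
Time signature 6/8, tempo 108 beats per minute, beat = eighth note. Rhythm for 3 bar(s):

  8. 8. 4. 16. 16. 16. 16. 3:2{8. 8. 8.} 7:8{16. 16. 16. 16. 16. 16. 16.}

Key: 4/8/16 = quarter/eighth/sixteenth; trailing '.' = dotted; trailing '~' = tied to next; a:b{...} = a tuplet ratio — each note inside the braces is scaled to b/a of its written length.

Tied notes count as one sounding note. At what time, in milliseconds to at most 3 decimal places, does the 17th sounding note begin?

note 17 onset = 120/7b = 9523.81ms

1. 0.0ms @ 0 + 833.333ms (3/2)
2. 833.333ms @ 3/2 + 833.333ms (3/2)
3. 1666.667ms @ 3 + 1666.667ms (3)
4. 3333.333ms @ 6 + 416.667ms (3/4)
5. 3750.0ms @ 27/4 + 416.667ms (3/4)
6. 4166.667ms @ 15/2 + 416.667ms (3/4)
7. 4583.333ms @ 33/4 + 416.667ms (3/4)
8. 5000.0ms @ 9 + 555.556ms (1)
9. 5555.556ms @ 10 + 555.556ms (1)
10. 6111.111ms @ 11 + 555.556ms (1)
11. 6666.667ms @ 12 + 476.19ms (6/7)
12. 7142.857ms @ 90/7 + 476.19ms (6/7)
13. 7619.048ms @ 96/7 + 476.19ms (6/7)
14. 8095.238ms @ 102/7 + 476.19ms (6/7)
15. 8571.429ms @ 108/7 + 476.19ms (6/7)
16. 9047.619ms @ 114/7 + 476.19ms (6/7)
17. 9523.81ms @ 120/7 + 476.19ms (6/7)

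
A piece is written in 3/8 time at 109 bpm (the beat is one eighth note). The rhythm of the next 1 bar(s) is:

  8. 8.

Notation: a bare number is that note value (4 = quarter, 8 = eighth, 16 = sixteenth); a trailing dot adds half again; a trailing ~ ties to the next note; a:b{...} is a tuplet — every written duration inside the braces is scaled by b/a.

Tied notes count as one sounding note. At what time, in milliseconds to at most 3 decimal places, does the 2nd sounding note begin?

note 2 onset = 3/2b = 825.688ms

1. 0.0ms @ 0 + 825.688ms (3/2)
2. 825.688ms @ 3/2 + 825.688ms (3/2)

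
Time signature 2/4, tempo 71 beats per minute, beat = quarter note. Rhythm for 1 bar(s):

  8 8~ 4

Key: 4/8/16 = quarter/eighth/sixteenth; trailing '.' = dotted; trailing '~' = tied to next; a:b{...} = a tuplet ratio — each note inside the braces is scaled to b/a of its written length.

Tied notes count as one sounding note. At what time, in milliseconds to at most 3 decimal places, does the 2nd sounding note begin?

1. 0.0ms @ 0 + 422.535ms (1/2)
2. 422.535ms @ 1/2 + 1267.606ms (3/2)

note 2 onset = 1/2b = 422.535ms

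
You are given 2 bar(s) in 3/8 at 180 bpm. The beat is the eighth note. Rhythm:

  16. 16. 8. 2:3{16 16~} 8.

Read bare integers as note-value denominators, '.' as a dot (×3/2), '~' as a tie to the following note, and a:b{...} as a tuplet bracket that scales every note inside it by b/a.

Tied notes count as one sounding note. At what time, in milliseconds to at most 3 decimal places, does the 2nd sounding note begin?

note 2 onset = 3/4b = 250.0ms

1. 0.0ms @ 0 + 250.0ms (3/4)
2. 250.0ms @ 3/4 + 250.0ms (3/4)
3. 500.0ms @ 3/2 + 500.0ms (3/2)
4. 1000.0ms @ 3 + 250.0ms (3/4)
5. 1250.0ms @ 15/4 + 750.0ms (9/4)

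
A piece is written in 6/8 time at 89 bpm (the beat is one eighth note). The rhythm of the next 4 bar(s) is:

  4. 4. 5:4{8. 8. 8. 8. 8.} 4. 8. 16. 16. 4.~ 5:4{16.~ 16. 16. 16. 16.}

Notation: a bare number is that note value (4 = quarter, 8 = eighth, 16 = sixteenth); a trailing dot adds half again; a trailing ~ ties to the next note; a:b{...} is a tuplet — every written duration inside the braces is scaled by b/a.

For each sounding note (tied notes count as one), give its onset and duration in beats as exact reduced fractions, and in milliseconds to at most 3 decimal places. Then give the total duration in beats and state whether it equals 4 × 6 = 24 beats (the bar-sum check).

1) 0.0ms=0b +2022.472ms=3b
2) 2022.472ms=3b +2022.472ms=3b
3) 4044.944ms=6b +808.989ms=6/5b
4) 4853.933ms=36/5b +808.989ms=6/5b
5) 5662.921ms=42/5b +808.989ms=6/5b
6) 6471.91ms=48/5b +808.989ms=6/5b
7) 7280.899ms=54/5b +808.989ms=6/5b
8) 8089.888ms=12b +2022.472ms=3b
9) 10112.36ms=15b +1011.236ms=3/2b
10) 11123.596ms=33/2b +505.618ms=3/4b
11) 11629.213ms=69/4b +505.618ms=3/4b
12) 12134.831ms=18b +2831.461ms=21/5b
13) 14966.292ms=111/5b +404.494ms=3/5b
14) 15370.787ms=114/5b +404.494ms=3/5b
15) 15775.281ms=117/5b +404.494ms=3/5b
Σ=24b of 24 (89bpm 6/8) — PASS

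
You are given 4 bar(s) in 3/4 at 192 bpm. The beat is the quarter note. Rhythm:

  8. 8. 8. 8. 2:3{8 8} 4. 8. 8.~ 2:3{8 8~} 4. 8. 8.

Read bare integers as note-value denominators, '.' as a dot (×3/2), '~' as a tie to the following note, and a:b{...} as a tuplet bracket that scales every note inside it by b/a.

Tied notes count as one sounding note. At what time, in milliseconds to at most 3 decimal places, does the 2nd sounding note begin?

1. 0.0ms @ 0 + 234.375ms (3/4)
2. 234.375ms @ 3/4 + 234.375ms (3/4)
3. 468.75ms @ 3/2 + 234.375ms (3/4)
4. 703.125ms @ 9/4 + 234.375ms (3/4)
5. 937.5ms @ 3 + 234.375ms (3/4)
6. 1171.875ms @ 15/4 + 234.375ms (3/4)
7. 1406.25ms @ 9/2 + 468.75ms (3/2)
8. 1875.0ms @ 6 + 234.375ms (3/4)
9. 2109.375ms @ 27/4 + 468.75ms (3/2)
10. 2578.125ms @ 33/4 + 703.125ms (9/4)
11. 3281.25ms @ 21/2 + 234.375ms (3/4)
12. 3515.625ms @ 45/4 + 234.375ms (3/4)

note 2 onset = 3/4b = 234.375ms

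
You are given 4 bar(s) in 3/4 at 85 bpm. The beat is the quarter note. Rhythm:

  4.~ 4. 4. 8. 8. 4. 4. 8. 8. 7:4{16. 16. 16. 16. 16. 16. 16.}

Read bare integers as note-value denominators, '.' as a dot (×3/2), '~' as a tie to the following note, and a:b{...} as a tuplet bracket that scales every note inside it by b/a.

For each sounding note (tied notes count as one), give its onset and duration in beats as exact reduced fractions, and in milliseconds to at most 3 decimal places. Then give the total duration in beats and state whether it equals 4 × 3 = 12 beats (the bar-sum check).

1) 0.0ms=0b +2117.647ms=3b
2) 2117.647ms=3b +1058.824ms=3/2b
3) 3176.471ms=9/2b +529.412ms=3/4b
4) 3705.882ms=21/4b +529.412ms=3/4b
5) 4235.294ms=6b +1058.824ms=3/2b
6) 5294.118ms=15/2b +1058.824ms=3/2b
7) 6352.941ms=9b +529.412ms=3/4b
8) 6882.353ms=39/4b +529.412ms=3/4b
9) 7411.765ms=21/2b +151.261ms=3/14b
10) 7563.025ms=75/7b +151.261ms=3/14b
11) 7714.286ms=153/14b +151.261ms=3/14b
12) 7865.546ms=78/7b +151.261ms=3/14b
13) 8016.807ms=159/14b +151.261ms=3/14b
14) 8168.067ms=81/7b +151.261ms=3/14b
15) 8319.328ms=165/14b +151.261ms=3/14b
Σ=12b of 12 (85bpm 3/4) — PASS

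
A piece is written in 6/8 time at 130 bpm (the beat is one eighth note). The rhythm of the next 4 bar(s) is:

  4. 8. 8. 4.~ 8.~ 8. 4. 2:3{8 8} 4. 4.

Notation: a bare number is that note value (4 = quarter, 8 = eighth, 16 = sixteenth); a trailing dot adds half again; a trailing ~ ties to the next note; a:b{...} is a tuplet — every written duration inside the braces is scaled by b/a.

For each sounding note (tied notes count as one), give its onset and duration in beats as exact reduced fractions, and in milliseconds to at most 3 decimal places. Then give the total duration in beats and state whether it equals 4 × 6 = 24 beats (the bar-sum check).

1) 0.0ms=0b +1384.615ms=3b
2) 1384.615ms=3b +692.308ms=3/2b
3) 2076.923ms=9/2b +692.308ms=3/2b
4) 2769.231ms=6b +2769.231ms=6b
5) 5538.462ms=12b +1384.615ms=3b
6) 6923.077ms=15b +692.308ms=3/2b
7) 7615.385ms=33/2b +692.308ms=3/2b
8) 8307.692ms=18b +1384.615ms=3b
9) 9692.308ms=21b +1384.615ms=3b
Σ=24b of 24 (130bpm 6/8) — PASS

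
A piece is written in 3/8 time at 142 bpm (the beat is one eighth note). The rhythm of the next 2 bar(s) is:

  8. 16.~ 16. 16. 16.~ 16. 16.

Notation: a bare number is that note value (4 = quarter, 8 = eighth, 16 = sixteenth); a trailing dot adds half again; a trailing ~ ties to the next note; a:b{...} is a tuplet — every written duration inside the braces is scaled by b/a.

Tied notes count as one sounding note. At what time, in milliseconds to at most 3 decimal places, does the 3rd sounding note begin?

1. 0.0ms @ 0 + 633.803ms (3/2)
2. 633.803ms @ 3/2 + 633.803ms (3/2)
3. 1267.606ms @ 3 + 316.901ms (3/4)
4. 1584.507ms @ 15/4 + 633.803ms (3/2)
5. 2218.31ms @ 21/4 + 316.901ms (3/4)

note 3 onset = 3b = 1267.606ms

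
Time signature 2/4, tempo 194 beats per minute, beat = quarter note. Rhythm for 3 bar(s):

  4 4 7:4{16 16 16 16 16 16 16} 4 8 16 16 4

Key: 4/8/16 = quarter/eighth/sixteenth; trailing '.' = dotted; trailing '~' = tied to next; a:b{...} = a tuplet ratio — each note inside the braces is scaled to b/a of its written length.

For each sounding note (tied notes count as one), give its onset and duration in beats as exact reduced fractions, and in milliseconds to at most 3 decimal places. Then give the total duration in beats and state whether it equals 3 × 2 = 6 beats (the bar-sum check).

1) 0.0ms=0b +309.278ms=1b
2) 309.278ms=1b +309.278ms=1b
3) 618.557ms=2b +44.183ms=1/7b
4) 662.739ms=15/7b +44.183ms=1/7b
5) 706.922ms=16/7b +44.183ms=1/7b
6) 751.105ms=17/7b +44.183ms=1/7b
7) 795.287ms=18/7b +44.183ms=1/7b
8) 839.47ms=19/7b +44.183ms=1/7b
9) 883.652ms=20/7b +44.183ms=1/7b
10) 927.835ms=3b +309.278ms=1b
11) 1237.113ms=4b +154.639ms=1/2b
12) 1391.753ms=9/2b +77.32ms=1/4b
13) 1469.072ms=19/4b +77.32ms=1/4b
14) 1546.392ms=5b +309.278ms=1b
Σ=6b of 6 (194bpm 2/4) — PASS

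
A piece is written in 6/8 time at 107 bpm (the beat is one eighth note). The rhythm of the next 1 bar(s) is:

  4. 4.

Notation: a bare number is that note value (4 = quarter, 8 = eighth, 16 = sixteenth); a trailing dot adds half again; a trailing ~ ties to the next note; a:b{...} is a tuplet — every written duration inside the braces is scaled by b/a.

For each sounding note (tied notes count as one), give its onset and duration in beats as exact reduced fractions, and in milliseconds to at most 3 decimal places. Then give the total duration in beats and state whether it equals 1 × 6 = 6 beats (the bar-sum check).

1) 0.0ms=0b +1682.243ms=3b
2) 1682.243ms=3b +1682.243ms=3b
Σ=6b of 6 (107bpm 6/8) — PASS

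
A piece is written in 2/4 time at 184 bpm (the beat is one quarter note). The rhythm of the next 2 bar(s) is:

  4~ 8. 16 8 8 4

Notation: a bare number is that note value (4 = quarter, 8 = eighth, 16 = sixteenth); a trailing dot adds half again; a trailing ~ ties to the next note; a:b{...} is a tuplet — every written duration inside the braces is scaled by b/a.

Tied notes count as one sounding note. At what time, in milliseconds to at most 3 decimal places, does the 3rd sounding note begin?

note 3 onset = 2b = 652.174ms

1. 0.0ms @ 0 + 570.652ms (7/4)
2. 570.652ms @ 7/4 + 81.522ms (1/4)
3. 652.174ms @ 2 + 163.043ms (1/2)
4. 815.217ms @ 5/2 + 163.043ms (1/2)
5. 978.261ms @ 3 + 326.087ms (1)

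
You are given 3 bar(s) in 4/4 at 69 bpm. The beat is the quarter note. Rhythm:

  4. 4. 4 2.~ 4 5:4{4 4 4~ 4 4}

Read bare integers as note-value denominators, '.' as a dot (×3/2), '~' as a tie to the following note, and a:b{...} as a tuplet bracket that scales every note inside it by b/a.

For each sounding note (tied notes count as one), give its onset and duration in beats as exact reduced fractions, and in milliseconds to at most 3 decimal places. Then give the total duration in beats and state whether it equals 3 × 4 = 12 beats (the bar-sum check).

1) 0.0ms=0b +1304.348ms=3/2b
2) 1304.348ms=3/2b +1304.348ms=3/2b
3) 2608.696ms=3b +869.565ms=1b
4) 3478.261ms=4b +3478.261ms=4b
5) 6956.522ms=8b +695.652ms=4/5b
6) 7652.174ms=44/5b +695.652ms=4/5b
7) 8347.826ms=48/5b +1391.304ms=8/5b
8) 9739.13ms=56/5b +695.652ms=4/5b
Σ=12b of 12 (69bpm 4/4) — PASS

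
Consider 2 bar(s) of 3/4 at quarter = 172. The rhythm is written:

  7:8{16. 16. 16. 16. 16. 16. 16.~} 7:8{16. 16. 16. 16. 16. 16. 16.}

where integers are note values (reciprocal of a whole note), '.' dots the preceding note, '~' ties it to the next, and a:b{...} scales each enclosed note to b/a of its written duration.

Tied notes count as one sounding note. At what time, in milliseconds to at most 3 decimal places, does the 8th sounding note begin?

note 8 onset = 24/7b = 1196.013ms

1. 0.0ms @ 0 + 149.502ms (3/7)
2. 149.502ms @ 3/7 + 149.502ms (3/7)
3. 299.003ms @ 6/7 + 149.502ms (3/7)
4. 448.505ms @ 9/7 + 149.502ms (3/7)
5. 598.007ms @ 12/7 + 149.502ms (3/7)
6. 747.508ms @ 15/7 + 149.502ms (3/7)
7. 897.01ms @ 18/7 + 299.003ms (6/7)
8. 1196.013ms @ 24/7 + 149.502ms (3/7)
9. 1345.515ms @ 27/7 + 149.502ms (3/7)
10. 1495.017ms @ 30/7 + 149.502ms (3/7)
11. 1644.518ms @ 33/7 + 149.502ms (3/7)
12. 1794.02ms @ 36/7 + 149.502ms (3/7)
13. 1943.522ms @ 39/7 + 149.502ms (3/7)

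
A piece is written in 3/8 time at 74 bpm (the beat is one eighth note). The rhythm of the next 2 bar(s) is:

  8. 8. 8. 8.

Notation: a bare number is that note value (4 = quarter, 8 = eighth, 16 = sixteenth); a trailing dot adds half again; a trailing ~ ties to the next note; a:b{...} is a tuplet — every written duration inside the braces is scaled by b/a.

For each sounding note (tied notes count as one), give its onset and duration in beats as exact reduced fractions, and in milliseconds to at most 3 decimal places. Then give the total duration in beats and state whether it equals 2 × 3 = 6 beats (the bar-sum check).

1) 0.0ms=0b +1216.216ms=3/2b
2) 1216.216ms=3/2b +1216.216ms=3/2b
3) 2432.432ms=3b +1216.216ms=3/2b
4) 3648.649ms=9/2b +1216.216ms=3/2b
Σ=6b of 6 (74bpm 3/8) — PASS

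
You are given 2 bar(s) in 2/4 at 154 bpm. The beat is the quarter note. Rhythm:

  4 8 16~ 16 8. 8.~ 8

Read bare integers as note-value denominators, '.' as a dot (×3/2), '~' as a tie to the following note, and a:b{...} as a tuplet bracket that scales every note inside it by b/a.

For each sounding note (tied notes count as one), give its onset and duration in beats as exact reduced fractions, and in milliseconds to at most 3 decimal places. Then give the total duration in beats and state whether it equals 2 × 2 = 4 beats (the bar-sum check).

1) 0.0ms=0b +389.61ms=1b
2) 389.61ms=1b +194.805ms=1/2b
3) 584.416ms=3/2b +194.805ms=1/2b
4) 779.221ms=2b +292.208ms=3/4b
5) 1071.429ms=11/4b +487.013ms=5/4b
Σ=4b of 4 (154bpm 2/4) — PASS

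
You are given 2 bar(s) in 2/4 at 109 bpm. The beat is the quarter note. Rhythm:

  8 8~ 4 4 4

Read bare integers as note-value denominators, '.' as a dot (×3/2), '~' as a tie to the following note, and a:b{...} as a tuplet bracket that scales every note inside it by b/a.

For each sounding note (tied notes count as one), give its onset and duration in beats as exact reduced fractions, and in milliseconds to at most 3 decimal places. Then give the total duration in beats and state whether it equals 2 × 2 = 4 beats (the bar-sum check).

1) 0.0ms=0b +275.229ms=1/2b
2) 275.229ms=1/2b +825.688ms=3/2b
3) 1100.917ms=2b +550.459ms=1b
4) 1651.376ms=3b +550.459ms=1b
Σ=4b of 4 (109bpm 2/4) — PASS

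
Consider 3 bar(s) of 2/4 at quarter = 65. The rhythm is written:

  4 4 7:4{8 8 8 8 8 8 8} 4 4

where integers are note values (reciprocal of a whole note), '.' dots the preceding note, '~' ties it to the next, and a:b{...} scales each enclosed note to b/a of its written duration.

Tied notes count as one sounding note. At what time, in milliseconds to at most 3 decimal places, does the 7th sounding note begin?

note 7 onset = 22/7b = 2901.099ms

1. 0.0ms @ 0 + 923.077ms (1)
2. 923.077ms @ 1 + 923.077ms (1)
3. 1846.154ms @ 2 + 263.736ms (2/7)
4. 2109.89ms @ 16/7 + 263.736ms (2/7)
5. 2373.626ms @ 18/7 + 263.736ms (2/7)
6. 2637.363ms @ 20/7 + 263.736ms (2/7)
7. 2901.099ms @ 22/7 + 263.736ms (2/7)
8. 3164.835ms @ 24/7 + 263.736ms (2/7)
9. 3428.571ms @ 26/7 + 263.736ms (2/7)
10. 3692.308ms @ 4 + 923.077ms (1)
11. 4615.385ms @ 5 + 923.077ms (1)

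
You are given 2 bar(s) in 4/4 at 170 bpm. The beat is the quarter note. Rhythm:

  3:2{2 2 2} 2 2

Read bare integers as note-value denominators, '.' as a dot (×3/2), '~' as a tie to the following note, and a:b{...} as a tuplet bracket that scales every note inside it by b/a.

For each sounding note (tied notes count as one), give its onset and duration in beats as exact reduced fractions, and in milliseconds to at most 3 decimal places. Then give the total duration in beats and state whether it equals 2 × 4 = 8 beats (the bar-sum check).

1) 0.0ms=0b +470.588ms=4/3b
2) 470.588ms=4/3b +470.588ms=4/3b
3) 941.176ms=8/3b +470.588ms=4/3b
4) 1411.765ms=4b +705.882ms=2b
5) 2117.647ms=6b +705.882ms=2b
Σ=8b of 8 (170bpm 4/4) — PASS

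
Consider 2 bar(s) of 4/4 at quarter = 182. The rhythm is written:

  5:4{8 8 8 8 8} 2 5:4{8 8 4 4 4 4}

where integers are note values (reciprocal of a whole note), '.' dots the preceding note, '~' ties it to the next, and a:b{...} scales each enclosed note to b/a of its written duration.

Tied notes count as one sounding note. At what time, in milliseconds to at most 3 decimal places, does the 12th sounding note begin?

note 12 onset = 36/5b = 2373.626ms

1. 0.0ms @ 0 + 131.868ms (2/5)
2. 131.868ms @ 2/5 + 131.868ms (2/5)
3. 263.736ms @ 4/5 + 131.868ms (2/5)
4. 395.604ms @ 6/5 + 131.868ms (2/5)
5. 527.473ms @ 8/5 + 131.868ms (2/5)
6. 659.341ms @ 2 + 659.341ms (2)
7. 1318.681ms @ 4 + 131.868ms (2/5)
8. 1450.549ms @ 22/5 + 131.868ms (2/5)
9. 1582.418ms @ 24/5 + 263.736ms (4/5)
10. 1846.154ms @ 28/5 + 263.736ms (4/5)
11. 2109.89ms @ 32/5 + 263.736ms (4/5)
12. 2373.626ms @ 36/5 + 263.736ms (4/5)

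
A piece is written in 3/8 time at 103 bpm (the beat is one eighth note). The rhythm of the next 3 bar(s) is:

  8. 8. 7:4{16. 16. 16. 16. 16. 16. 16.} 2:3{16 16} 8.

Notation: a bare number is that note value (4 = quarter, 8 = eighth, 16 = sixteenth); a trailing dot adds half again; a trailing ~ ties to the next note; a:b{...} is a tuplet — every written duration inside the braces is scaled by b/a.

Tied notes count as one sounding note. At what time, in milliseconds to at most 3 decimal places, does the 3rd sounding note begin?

1. 0.0ms @ 0 + 873.786ms (3/2)
2. 873.786ms @ 3/2 + 873.786ms (3/2)
3. 1747.573ms @ 3 + 249.653ms (3/7)
4. 1997.226ms @ 24/7 + 249.653ms (3/7)
5. 2246.879ms @ 27/7 + 249.653ms (3/7)
6. 2496.533ms @ 30/7 + 249.653ms (3/7)
7. 2746.186ms @ 33/7 + 249.653ms (3/7)
8. 2995.839ms @ 36/7 + 249.653ms (3/7)
9. 3245.492ms @ 39/7 + 249.653ms (3/7)
10. 3495.146ms @ 6 + 436.893ms (3/4)
11. 3932.039ms @ 27/4 + 436.893ms (3/4)
12. 4368.932ms @ 15/2 + 873.786ms (3/2)

note 3 onset = 3b = 1747.573ms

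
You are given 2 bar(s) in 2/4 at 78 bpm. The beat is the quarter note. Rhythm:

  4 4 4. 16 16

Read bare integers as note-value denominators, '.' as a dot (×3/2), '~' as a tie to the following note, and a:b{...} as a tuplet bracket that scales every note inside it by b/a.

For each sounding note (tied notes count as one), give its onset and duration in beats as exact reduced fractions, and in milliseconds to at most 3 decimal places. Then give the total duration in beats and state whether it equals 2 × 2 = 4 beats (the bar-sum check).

1) 0.0ms=0b +769.231ms=1b
2) 769.231ms=1b +769.231ms=1b
3) 1538.462ms=2b +1153.846ms=3/2b
4) 2692.308ms=7/2b +192.308ms=1/4b
5) 2884.615ms=15/4b +192.308ms=1/4b
Σ=4b of 4 (78bpm 2/4) — PASS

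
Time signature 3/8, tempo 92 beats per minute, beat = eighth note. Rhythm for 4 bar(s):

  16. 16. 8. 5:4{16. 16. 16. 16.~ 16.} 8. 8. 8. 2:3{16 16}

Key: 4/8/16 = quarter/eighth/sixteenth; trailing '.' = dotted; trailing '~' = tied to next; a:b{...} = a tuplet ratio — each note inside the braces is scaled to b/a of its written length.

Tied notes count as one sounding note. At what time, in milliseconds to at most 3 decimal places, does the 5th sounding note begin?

1. 0.0ms @ 0 + 489.13ms (3/4)
2. 489.13ms @ 3/4 + 489.13ms (3/4)
3. 978.261ms @ 3/2 + 978.261ms (3/2)
4. 1956.522ms @ 3 + 391.304ms (3/5)
5. 2347.826ms @ 18/5 + 391.304ms (3/5)
6. 2739.13ms @ 21/5 + 391.304ms (3/5)
7. 3130.435ms @ 24/5 + 782.609ms (6/5)
8. 3913.043ms @ 6 + 978.261ms (3/2)
9. 4891.304ms @ 15/2 + 978.261ms (3/2)
10. 5869.565ms @ 9 + 978.261ms (3/2)
11. 6847.826ms @ 21/2 + 489.13ms (3/4)
12. 7336.957ms @ 45/4 + 489.13ms (3/4)

note 5 onset = 18/5b = 2347.826ms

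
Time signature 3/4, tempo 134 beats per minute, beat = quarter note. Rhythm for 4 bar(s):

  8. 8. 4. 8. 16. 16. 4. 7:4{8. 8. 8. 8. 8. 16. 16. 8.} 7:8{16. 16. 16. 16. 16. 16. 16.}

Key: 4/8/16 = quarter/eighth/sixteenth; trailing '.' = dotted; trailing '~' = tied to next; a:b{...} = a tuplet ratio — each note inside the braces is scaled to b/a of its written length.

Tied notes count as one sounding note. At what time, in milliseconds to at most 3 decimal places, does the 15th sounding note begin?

1. 0.0ms @ 0 + 335.821ms (3/4)
2. 335.821ms @ 3/4 + 335.821ms (3/4)
3. 671.642ms @ 3/2 + 671.642ms (3/2)
4. 1343.284ms @ 3 + 335.821ms (3/4)
5. 1679.104ms @ 15/4 + 167.91ms (3/8)
6. 1847.015ms @ 33/8 + 167.91ms (3/8)
7. 2014.925ms @ 9/2 + 671.642ms (3/2)
8. 2686.567ms @ 6 + 191.898ms (3/7)
9. 2878.465ms @ 45/7 + 191.898ms (3/7)
10. 3070.362ms @ 48/7 + 191.898ms (3/7)
11. 3262.26ms @ 51/7 + 191.898ms (3/7)
12. 3454.158ms @ 54/7 + 191.898ms (3/7)
13. 3646.055ms @ 57/7 + 95.949ms (3/14)
14. 3742.004ms @ 117/14 + 95.949ms (3/14)
15. 3837.953ms @ 60/7 + 191.898ms (3/7)
16. 4029.851ms @ 9 + 191.898ms (3/7)
17. 4221.748ms @ 66/7 + 191.898ms (3/7)
18. 4413.646ms @ 69/7 + 191.898ms (3/7)
19. 4605.544ms @ 72/7 + 191.898ms (3/7)
20. 4797.441ms @ 75/7 + 191.898ms (3/7)
21. 4989.339ms @ 78/7 + 191.898ms (3/7)
22. 5181.237ms @ 81/7 + 191.898ms (3/7)

note 15 onset = 60/7b = 3837.953ms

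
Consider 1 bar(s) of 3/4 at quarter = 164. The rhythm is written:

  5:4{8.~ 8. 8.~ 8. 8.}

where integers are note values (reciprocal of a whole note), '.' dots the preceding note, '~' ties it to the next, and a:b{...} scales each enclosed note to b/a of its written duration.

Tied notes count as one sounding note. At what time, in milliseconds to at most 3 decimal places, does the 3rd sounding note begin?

note 3 onset = 12/5b = 878.049ms

1. 0.0ms @ 0 + 439.024ms (6/5)
2. 439.024ms @ 6/5 + 439.024ms (6/5)
3. 878.049ms @ 12/5 + 219.512ms (3/5)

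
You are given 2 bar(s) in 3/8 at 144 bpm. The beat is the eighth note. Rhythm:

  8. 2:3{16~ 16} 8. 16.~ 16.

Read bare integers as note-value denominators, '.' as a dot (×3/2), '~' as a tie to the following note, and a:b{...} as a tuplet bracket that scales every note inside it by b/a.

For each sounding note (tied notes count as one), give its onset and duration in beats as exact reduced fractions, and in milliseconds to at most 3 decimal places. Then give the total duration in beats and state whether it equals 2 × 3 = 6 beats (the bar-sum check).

1) 0.0ms=0b +625.0ms=3/2b
2) 625.0ms=3/2b +625.0ms=3/2b
3) 1250.0ms=3b +625.0ms=3/2b
4) 1875.0ms=9/2b +625.0ms=3/2b
Σ=6b of 6 (144bpm 3/8) — PASS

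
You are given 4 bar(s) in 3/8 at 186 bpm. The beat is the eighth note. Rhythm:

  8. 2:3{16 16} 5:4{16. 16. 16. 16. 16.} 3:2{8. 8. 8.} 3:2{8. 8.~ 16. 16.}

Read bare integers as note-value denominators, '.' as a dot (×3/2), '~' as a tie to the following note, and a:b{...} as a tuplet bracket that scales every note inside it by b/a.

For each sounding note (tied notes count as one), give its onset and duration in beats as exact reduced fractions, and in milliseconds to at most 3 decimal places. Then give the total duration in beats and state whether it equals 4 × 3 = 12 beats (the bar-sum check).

1) 0.0ms=0b +483.871ms=3/2b
2) 483.871ms=3/2b +241.935ms=3/4b
3) 725.806ms=9/4b +241.935ms=3/4b
4) 967.742ms=3b +193.548ms=3/5b
5) 1161.29ms=18/5b +193.548ms=3/5b
6) 1354.839ms=21/5b +193.548ms=3/5b
7) 1548.387ms=24/5b +193.548ms=3/5b
8) 1741.935ms=27/5b +193.548ms=3/5b
9) 1935.484ms=6b +322.581ms=1b
10) 2258.065ms=7b +322.581ms=1b
11) 2580.645ms=8b +322.581ms=1b
12) 2903.226ms=9b +322.581ms=1b
13) 3225.806ms=10b +483.871ms=3/2b
14) 3709.677ms=23/2b +161.29ms=1/2b
Σ=12b of 12 (186bpm 3/8) — PASS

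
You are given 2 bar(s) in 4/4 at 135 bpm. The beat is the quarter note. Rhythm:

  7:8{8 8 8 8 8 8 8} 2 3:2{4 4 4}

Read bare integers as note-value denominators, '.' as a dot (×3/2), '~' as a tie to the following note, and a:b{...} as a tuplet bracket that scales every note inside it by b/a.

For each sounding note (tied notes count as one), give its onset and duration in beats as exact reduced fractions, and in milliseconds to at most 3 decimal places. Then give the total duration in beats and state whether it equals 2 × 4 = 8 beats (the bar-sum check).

1) 0.0ms=0b +253.968ms=4/7b
2) 253.968ms=4/7b +253.968ms=4/7b
3) 507.937ms=8/7b +253.968ms=4/7b
4) 761.905ms=12/7b +253.968ms=4/7b
5) 1015.873ms=16/7b +253.968ms=4/7b
6) 1269.841ms=20/7b +253.968ms=4/7b
7) 1523.81ms=24/7b +253.968ms=4/7b
8) 1777.778ms=4b +888.889ms=2b
9) 2666.667ms=6b +296.296ms=2/3b
10) 2962.963ms=20/3b +296.296ms=2/3b
11) 3259.259ms=22/3b +296.296ms=2/3b
Σ=8b of 8 (135bpm 4/4) — PASS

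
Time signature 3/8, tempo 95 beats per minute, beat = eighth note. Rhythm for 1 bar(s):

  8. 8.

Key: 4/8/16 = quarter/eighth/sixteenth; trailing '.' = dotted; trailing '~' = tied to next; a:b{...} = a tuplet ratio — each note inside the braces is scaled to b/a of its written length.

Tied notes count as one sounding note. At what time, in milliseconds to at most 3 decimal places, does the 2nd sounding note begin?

1. 0.0ms @ 0 + 947.368ms (3/2)
2. 947.368ms @ 3/2 + 947.368ms (3/2)

note 2 onset = 3/2b = 947.368ms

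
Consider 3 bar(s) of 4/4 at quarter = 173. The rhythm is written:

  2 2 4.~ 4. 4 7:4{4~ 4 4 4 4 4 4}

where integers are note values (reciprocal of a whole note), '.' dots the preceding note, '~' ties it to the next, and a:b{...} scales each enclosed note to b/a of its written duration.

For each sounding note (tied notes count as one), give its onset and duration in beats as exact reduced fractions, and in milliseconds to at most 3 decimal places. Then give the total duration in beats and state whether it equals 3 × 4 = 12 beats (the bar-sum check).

1) 0.0ms=0b +693.642ms=2b
2) 693.642ms=2b +693.642ms=2b
3) 1387.283ms=4b +1040.462ms=3b
4) 2427.746ms=7b +346.821ms=1b
5) 2774.566ms=8b +396.367ms=8/7b
6) 3170.933ms=64/7b +198.183ms=4/7b
7) 3369.116ms=68/7b +198.183ms=4/7b
8) 3567.3ms=72/7b +198.183ms=4/7b
9) 3765.483ms=76/7b +198.183ms=4/7b
10) 3963.666ms=80/7b +198.183ms=4/7b
Σ=12b of 12 (173bpm 4/4) — PASS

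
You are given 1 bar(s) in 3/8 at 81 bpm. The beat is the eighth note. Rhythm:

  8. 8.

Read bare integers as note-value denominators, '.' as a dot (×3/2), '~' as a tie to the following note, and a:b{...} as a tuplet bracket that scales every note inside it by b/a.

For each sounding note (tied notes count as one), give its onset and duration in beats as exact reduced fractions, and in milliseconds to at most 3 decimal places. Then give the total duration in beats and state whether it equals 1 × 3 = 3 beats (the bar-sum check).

1) 0.0ms=0b +1111.111ms=3/2b
2) 1111.111ms=3/2b +1111.111ms=3/2b
Σ=3b of 3 (81bpm 3/8) — PASS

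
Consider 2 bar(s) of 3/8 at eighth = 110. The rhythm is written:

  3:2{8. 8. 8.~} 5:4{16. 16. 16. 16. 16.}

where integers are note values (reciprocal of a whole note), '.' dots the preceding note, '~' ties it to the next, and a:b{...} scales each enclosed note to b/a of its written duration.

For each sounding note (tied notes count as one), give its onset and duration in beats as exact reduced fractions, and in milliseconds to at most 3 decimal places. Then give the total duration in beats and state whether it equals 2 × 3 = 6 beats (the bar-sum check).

1) 0.0ms=0b +545.455ms=1b
2) 545.455ms=1b +545.455ms=1b
3) 1090.909ms=2b +872.727ms=8/5b
4) 1963.636ms=18/5b +327.273ms=3/5b
5) 2290.909ms=21/5b +327.273ms=3/5b
6) 2618.182ms=24/5b +327.273ms=3/5b
7) 2945.455ms=27/5b +327.273ms=3/5b
Σ=6b of 6 (110bpm 3/8) — PASS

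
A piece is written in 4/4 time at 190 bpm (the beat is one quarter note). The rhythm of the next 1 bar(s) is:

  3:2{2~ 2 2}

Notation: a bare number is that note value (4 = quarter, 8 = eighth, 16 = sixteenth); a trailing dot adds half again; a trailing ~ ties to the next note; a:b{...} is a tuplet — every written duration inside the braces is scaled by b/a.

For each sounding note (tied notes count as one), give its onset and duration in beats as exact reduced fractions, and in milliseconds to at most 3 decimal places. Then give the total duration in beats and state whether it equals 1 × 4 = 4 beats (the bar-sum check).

1) 0.0ms=0b +842.105ms=8/3b
2) 842.105ms=8/3b +421.053ms=4/3b
Σ=4b of 4 (190bpm 4/4) — PASS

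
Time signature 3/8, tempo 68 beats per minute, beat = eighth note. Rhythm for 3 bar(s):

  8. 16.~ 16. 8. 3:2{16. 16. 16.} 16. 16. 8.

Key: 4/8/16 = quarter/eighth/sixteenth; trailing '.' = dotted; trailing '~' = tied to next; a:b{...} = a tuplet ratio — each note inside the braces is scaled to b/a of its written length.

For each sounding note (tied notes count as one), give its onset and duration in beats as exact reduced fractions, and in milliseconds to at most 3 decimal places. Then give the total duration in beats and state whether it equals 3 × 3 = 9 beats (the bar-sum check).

1) 0.0ms=0b +1323.529ms=3/2b
2) 1323.529ms=3/2b +1323.529ms=3/2b
3) 2647.059ms=3b +1323.529ms=3/2b
4) 3970.588ms=9/2b +441.176ms=1/2b
5) 4411.765ms=5b +441.176ms=1/2b
6) 4852.941ms=11/2b +441.176ms=1/2b
7) 5294.118ms=6b +661.765ms=3/4b
8) 5955.882ms=27/4b +661.765ms=3/4b
9) 6617.647ms=15/2b +1323.529ms=3/2b
Σ=9b of 9 (68bpm 3/8) — PASS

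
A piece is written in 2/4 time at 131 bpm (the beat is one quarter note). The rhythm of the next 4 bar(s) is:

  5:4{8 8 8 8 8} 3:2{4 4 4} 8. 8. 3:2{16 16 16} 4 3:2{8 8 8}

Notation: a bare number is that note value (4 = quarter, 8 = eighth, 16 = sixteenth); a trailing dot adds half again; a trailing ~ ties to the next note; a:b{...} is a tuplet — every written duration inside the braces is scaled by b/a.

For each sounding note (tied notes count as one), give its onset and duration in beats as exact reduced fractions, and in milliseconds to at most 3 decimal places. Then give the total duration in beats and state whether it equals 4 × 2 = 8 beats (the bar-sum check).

1) 0.0ms=0b +183.206ms=2/5b
2) 183.206ms=2/5b +183.206ms=2/5b
3) 366.412ms=4/5b +183.206ms=2/5b
4) 549.618ms=6/5b +183.206ms=2/5b
5) 732.824ms=8/5b +183.206ms=2/5b
6) 916.031ms=2b +305.344ms=2/3b
7) 1221.374ms=8/3b +305.344ms=2/3b
8) 1526.718ms=10/3b +305.344ms=2/3b
9) 1832.061ms=4b +343.511ms=3/4b
10) 2175.573ms=19/4b +343.511ms=3/4b
11) 2519.084ms=11/2b +76.336ms=1/6b
12) 2595.42ms=17/3b +76.336ms=1/6b
13) 2671.756ms=35/6b +76.336ms=1/6b
14) 2748.092ms=6b +458.015ms=1b
15) 3206.107ms=7b +152.672ms=1/3b
16) 3358.779ms=22/3b +152.672ms=1/3b
17) 3511.45ms=23/3b +152.672ms=1/3b
Σ=8b of 8 (131bpm 2/4) — PASS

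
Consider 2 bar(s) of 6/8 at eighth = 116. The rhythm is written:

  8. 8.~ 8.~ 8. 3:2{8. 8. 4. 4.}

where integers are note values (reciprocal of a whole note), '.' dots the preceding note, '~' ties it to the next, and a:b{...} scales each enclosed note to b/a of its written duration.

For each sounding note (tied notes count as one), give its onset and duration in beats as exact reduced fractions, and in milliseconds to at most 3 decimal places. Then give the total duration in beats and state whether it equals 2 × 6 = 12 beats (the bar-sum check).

1) 0.0ms=0b +775.862ms=3/2b
2) 775.862ms=3/2b +2327.586ms=9/2b
3) 3103.448ms=6b +517.241ms=1b
4) 3620.69ms=7b +517.241ms=1b
5) 4137.931ms=8b +1034.483ms=2b
6) 5172.414ms=10b +1034.483ms=2b
Σ=12b of 12 (116bpm 6/8) — PASS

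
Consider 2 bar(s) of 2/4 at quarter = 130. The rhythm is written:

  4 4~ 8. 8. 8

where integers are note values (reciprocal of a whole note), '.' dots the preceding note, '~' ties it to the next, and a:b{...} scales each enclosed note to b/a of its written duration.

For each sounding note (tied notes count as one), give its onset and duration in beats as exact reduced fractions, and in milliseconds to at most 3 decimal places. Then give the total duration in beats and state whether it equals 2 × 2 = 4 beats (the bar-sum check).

1) 0.0ms=0b +461.538ms=1b
2) 461.538ms=1b +807.692ms=7/4b
3) 1269.231ms=11/4b +346.154ms=3/4b
4) 1615.385ms=7/2b +230.769ms=1/2b
Σ=4b of 4 (130bpm 2/4) — PASS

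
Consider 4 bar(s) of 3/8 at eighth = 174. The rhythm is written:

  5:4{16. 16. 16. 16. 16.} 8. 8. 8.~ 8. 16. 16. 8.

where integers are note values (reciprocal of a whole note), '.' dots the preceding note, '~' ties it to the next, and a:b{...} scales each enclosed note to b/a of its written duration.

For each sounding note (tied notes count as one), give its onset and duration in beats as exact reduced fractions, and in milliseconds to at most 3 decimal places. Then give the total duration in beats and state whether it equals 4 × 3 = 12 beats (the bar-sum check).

1) 0.0ms=0b +206.897ms=3/5b
2) 206.897ms=3/5b +206.897ms=3/5b
3) 413.793ms=6/5b +206.897ms=3/5b
4) 620.69ms=9/5b +206.897ms=3/5b
5) 827.586ms=12/5b +206.897ms=3/5b
6) 1034.483ms=3b +517.241ms=3/2b
7) 1551.724ms=9/2b +517.241ms=3/2b
8) 2068.966ms=6b +1034.483ms=3b
9) 3103.448ms=9b +258.621ms=3/4b
10) 3362.069ms=39/4b +258.621ms=3/4b
11) 3620.69ms=21/2b +517.241ms=3/2b
Σ=12b of 12 (174bpm 3/8) — PASS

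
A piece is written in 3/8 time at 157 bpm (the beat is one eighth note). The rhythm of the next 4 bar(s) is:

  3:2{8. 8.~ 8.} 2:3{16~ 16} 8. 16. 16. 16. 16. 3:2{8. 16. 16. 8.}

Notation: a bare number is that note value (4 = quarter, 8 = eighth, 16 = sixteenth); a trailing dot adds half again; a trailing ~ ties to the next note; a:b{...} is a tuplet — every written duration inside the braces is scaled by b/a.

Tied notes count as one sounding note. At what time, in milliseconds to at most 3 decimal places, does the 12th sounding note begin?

1. 0.0ms @ 0 + 382.166ms (1)
2. 382.166ms @ 1 + 764.331ms (2)
3. 1146.497ms @ 3 + 573.248ms (3/2)
4. 1719.745ms @ 9/2 + 573.248ms (3/2)
5. 2292.994ms @ 6 + 286.624ms (3/4)
6. 2579.618ms @ 27/4 + 286.624ms (3/4)
7. 2866.242ms @ 15/2 + 286.624ms (3/4)
8. 3152.866ms @ 33/4 + 286.624ms (3/4)
9. 3439.49ms @ 9 + 382.166ms (1)
10. 3821.656ms @ 10 + 191.083ms (1/2)
11. 4012.739ms @ 21/2 + 191.083ms (1/2)
12. 4203.822ms @ 11 + 382.166ms (1)

note 12 onset = 11b = 4203.822ms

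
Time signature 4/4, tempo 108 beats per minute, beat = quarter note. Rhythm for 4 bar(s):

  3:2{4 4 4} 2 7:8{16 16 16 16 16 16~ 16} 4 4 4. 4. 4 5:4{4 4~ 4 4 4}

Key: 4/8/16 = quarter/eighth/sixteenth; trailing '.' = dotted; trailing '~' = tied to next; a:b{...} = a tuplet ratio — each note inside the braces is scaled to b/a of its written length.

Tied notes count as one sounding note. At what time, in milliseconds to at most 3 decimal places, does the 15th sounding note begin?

1. 0.0ms @ 0 + 370.37ms (2/3)
2. 370.37ms @ 2/3 + 370.37ms (2/3)
3. 740.741ms @ 4/3 + 370.37ms (2/3)
4. 1111.111ms @ 2 + 1111.111ms (2)
5. 2222.222ms @ 4 + 158.73ms (2/7)
6. 2380.952ms @ 30/7 + 158.73ms (2/7)
7. 2539.683ms @ 32/7 + 158.73ms (2/7)
8. 2698.413ms @ 34/7 + 158.73ms (2/7)
9. 2857.143ms @ 36/7 + 158.73ms (2/7)
10. 3015.873ms @ 38/7 + 317.46ms (4/7)
11. 3333.333ms @ 6 + 555.556ms (1)
12. 3888.889ms @ 7 + 555.556ms (1)
13. 4444.444ms @ 8 + 833.333ms (3/2)
14. 5277.778ms @ 19/2 + 833.333ms (3/2)
15. 6111.111ms @ 11 + 555.556ms (1)
16. 6666.667ms @ 12 + 444.444ms (4/5)
17. 7111.111ms @ 64/5 + 888.889ms (8/5)
18. 8000.0ms @ 72/5 + 444.444ms (4/5)
19. 8444.444ms @ 76/5 + 444.444ms (4/5)

note 15 onset = 11b = 6111.111ms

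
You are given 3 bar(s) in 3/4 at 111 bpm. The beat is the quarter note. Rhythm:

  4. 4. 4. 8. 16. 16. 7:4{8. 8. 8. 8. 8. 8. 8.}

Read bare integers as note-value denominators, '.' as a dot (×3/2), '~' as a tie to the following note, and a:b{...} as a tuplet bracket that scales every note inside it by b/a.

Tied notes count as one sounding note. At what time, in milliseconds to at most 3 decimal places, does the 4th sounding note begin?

1. 0.0ms @ 0 + 810.811ms (3/2)
2. 810.811ms @ 3/2 + 810.811ms (3/2)
3. 1621.622ms @ 3 + 810.811ms (3/2)
4. 2432.432ms @ 9/2 + 405.405ms (3/4)
5. 2837.838ms @ 21/4 + 202.703ms (3/8)
6. 3040.541ms @ 45/8 + 202.703ms (3/8)
7. 3243.243ms @ 6 + 231.66ms (3/7)
8. 3474.903ms @ 45/7 + 231.66ms (3/7)
9. 3706.564ms @ 48/7 + 231.66ms (3/7)
10. 3938.224ms @ 51/7 + 231.66ms (3/7)
11. 4169.884ms @ 54/7 + 231.66ms (3/7)
12. 4401.544ms @ 57/7 + 231.66ms (3/7)
13. 4633.205ms @ 60/7 + 231.66ms (3/7)

note 4 onset = 9/2b = 2432.432ms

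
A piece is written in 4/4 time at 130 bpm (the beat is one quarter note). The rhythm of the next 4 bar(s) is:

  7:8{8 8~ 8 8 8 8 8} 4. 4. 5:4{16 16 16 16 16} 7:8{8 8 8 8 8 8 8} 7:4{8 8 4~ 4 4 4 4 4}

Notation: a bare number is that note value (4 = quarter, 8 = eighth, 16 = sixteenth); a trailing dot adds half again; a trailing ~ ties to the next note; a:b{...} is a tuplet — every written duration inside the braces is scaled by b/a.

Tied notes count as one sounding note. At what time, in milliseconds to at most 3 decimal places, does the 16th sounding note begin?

1. 0.0ms @ 0 + 263.736ms (4/7)
2. 263.736ms @ 4/7 + 527.473ms (8/7)
3. 791.209ms @ 12/7 + 263.736ms (4/7)
4. 1054.945ms @ 16/7 + 263.736ms (4/7)
5. 1318.681ms @ 20/7 + 263.736ms (4/7)
6. 1582.418ms @ 24/7 + 263.736ms (4/7)
7. 1846.154ms @ 4 + 692.308ms (3/2)
8. 2538.462ms @ 11/2 + 692.308ms (3/2)
9. 3230.769ms @ 7 + 92.308ms (1/5)
10. 3323.077ms @ 36/5 + 92.308ms (1/5)
11. 3415.385ms @ 37/5 + 92.308ms (1/5)
12. 3507.692ms @ 38/5 + 92.308ms (1/5)
13. 3600.0ms @ 39/5 + 92.308ms (1/5)
14. 3692.308ms @ 8 + 263.736ms (4/7)
15. 3956.044ms @ 60/7 + 263.736ms (4/7)
16. 4219.78ms @ 64/7 + 263.736ms (4/7)
17. 4483.516ms @ 68/7 + 263.736ms (4/7)
18. 4747.253ms @ 72/7 + 263.736ms (4/7)
19. 5010.989ms @ 76/7 + 263.736ms (4/7)
20. 5274.725ms @ 80/7 + 263.736ms (4/7)
21. 5538.462ms @ 12 + 131.868ms (2/7)
22. 5670.33ms @ 86/7 + 131.868ms (2/7)
23. 5802.198ms @ 88/7 + 527.473ms (8/7)
24. 6329.67ms @ 96/7 + 263.736ms (4/7)
25. 6593.407ms @ 100/7 + 263.736ms (4/7)
26. 6857.143ms @ 104/7 + 263.736ms (4/7)
27. 7120.879ms @ 108/7 + 263.736ms (4/7)

note 16 onset = 64/7b = 4219.78ms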